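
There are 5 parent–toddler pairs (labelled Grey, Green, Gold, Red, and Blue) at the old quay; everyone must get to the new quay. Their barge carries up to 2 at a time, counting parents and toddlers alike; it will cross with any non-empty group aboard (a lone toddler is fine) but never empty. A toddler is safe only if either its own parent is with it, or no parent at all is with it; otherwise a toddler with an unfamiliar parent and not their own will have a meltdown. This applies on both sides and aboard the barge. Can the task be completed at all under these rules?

No

Following every safe sequence of crossings from the start, the most of the 10 that can be at the new quay as the barge arrives there on crossings 1, 3, 5, 7 is 2, 3, 4, 5 respectively; the best ever achieved is 5 of 10.
From crossing 9 on, no configuration arises that was not already reachable earlier: only 82 distinct safe configurations (who is on which side, and where the barge is) can ever be reached, none of them has everyone across, and every continuation just revisits them. So no valid plan exists.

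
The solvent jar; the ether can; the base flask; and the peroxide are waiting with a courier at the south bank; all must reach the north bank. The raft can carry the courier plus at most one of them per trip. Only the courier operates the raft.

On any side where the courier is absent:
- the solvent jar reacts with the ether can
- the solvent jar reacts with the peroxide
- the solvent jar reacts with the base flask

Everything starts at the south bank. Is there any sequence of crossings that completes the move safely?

Following every safe sequence of crossings from the start, the most of the 4 that can be at the north bank as the raft arrives there on crossings 1, 3 is 1, 2 respectively; the best ever achieved is 2 of 4.
From crossing 5 on, no configuration arises that was not already reachable earlier: only 9 distinct safe configurations (who is on which side, and where the raft is) can ever be reached, none of them has everyone across, and every continuation just revisits them. So no valid plan exists.

No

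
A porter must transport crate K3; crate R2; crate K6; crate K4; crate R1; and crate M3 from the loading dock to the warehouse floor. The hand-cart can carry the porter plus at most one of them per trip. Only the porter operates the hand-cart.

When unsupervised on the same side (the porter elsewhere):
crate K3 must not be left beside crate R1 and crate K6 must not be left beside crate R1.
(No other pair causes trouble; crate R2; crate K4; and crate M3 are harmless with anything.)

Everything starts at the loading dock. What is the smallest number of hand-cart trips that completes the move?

13

Counting alone: the porter can take at most 1 across per trip to the warehouse floor, so moving all 6 needs at least 6 loaded trips out, with a return between consecutive ones — at least 11 crossings.
The safety rule pushes this higher. Following every safe sequence of crossings, the most of the 6 that can be at the warehouse floor as the hand-cart arrives there on crossing 11 is 5 — never all 6.
So no plan with fewer than 13 crossings exists, and this one achieves 13:
1. Porter goes to the warehouse floor with crate R1.
2. Porter goes back to the loading dock alone.
3. Porter goes to the warehouse floor with crate K3.
4. Porter goes back to the loading dock with crate R1.
5. Porter goes to the warehouse floor with crate K6.
6. Porter goes back to the loading dock alone.
7. Porter goes to the warehouse floor with crate R2.
8. Porter goes back to the loading dock alone.
9. Porter goes to the warehouse floor with crate K4.
10. Porter goes back to the loading dock alone.
11. Porter goes to the warehouse floor with crate M3.
12. Porter goes back to the loading dock alone.
13. Porter goes to the warehouse floor with crate R1.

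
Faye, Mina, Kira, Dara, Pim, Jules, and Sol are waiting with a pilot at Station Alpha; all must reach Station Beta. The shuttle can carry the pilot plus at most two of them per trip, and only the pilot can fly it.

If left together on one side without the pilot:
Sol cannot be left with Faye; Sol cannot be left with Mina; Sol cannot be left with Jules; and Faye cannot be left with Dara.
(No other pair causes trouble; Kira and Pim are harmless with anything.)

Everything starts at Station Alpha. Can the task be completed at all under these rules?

1. Pilot goes to Station Beta with Faye and Sol.
2. Pilot goes back to Station Alpha with Sol.
3. Pilot goes to Station Beta with Jules and Mina.
4. Pilot goes back to Station Alpha alone.
5. Pilot goes to Station Beta with Kira and Pim.
6. Pilot goes back to Station Alpha alone.
7. Pilot goes to Station Beta with Dara and Sol.

Yes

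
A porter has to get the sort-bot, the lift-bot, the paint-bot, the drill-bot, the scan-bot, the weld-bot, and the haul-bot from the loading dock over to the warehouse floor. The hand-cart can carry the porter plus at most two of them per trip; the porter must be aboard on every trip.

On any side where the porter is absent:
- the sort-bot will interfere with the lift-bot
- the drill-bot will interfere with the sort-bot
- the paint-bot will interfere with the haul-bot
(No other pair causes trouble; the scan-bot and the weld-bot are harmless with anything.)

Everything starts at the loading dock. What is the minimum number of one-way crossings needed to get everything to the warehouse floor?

7

Counting alone: the porter can take at most 2 across per trip to the warehouse floor, so moving all 7 needs at least 4 loaded trips out, with a return between consecutive ones — at least 7 crossings.
The plan below uses exactly 7 crossings, so it is optimal:
1. Porter goes to the warehouse floor with the paint-bot and the sort-bot.  [the loading dock: the drill-bot, the haul-bot, the lift-bot, the scan-bot, the weld-bot | the warehouse floor: the paint-bot, the sort-bot]
2. Porter goes back to the loading dock alone.  [the loading dock: the drill-bot, the haul-bot, the lift-bot, the scan-bot, the weld-bot | the warehouse floor: the paint-bot, the sort-bot]
3. Porter goes to the warehouse floor with the drill-bot and the lift-bot.  [the loading dock: the haul-bot, the scan-bot, the weld-bot | the warehouse floor: the drill-bot, the lift-bot, the paint-bot, the sort-bot]
4. Porter goes back to the loading dock with the sort-bot.  [the loading dock: the haul-bot, the scan-bot, the sort-bot, the weld-bot | the warehouse floor: the drill-bot, the lift-bot, the paint-bot]
5. Porter goes to the warehouse floor with the scan-bot and the weld-bot.  [the loading dock: the haul-bot, the sort-bot | the warehouse floor: the drill-bot, the lift-bot, the paint-bot, the scan-bot, the weld-bot]
6. Porter goes back to the loading dock alone.  [the loading dock: the haul-bot, the sort-bot | the warehouse floor: the drill-bot, the lift-bot, the paint-bot, the scan-bot, the weld-bot]
7. Porter goes to the warehouse floor with the haul-bot and the sort-bot.  [the loading dock: — | the warehouse floor: the drill-bot, the haul-bot, the lift-bot, the paint-bot, the scan-bot, the sort-bot, the weld-bot]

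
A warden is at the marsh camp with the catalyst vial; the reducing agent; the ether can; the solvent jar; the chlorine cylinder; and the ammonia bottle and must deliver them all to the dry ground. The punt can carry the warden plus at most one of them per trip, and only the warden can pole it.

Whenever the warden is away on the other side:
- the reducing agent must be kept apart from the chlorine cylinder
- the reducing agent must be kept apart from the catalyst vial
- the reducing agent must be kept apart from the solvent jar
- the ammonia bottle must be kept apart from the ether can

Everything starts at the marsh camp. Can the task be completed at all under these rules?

No

Whatever the first load, the items left behind include a forbidden pair without the warden. No opening move is safe, so no plan exists.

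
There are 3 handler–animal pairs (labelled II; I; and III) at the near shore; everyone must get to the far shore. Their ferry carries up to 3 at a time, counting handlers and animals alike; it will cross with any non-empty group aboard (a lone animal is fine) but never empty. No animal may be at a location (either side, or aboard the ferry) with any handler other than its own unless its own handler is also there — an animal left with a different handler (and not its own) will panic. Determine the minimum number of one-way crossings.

Counting alone: each trip to the far shore takes at most 3 across and each return brings at least 1 back, so after t trips out (and t−1 returns) at most 3t − (t−1) of the 6 are across; that first reaches 6 at t = 3, so at least 5 crossings are needed.
The plan below uses exactly 5 crossings, so it is optimal:
1. animal II and handler II cross → the far shore.
2. handler II crosses ← the near shore.
3. handler I, handler II, and handler III cross → the far shore.
4. animal II crosses ← the near shore.
5. animal I, animal II, and animal III cross → the far shore.

5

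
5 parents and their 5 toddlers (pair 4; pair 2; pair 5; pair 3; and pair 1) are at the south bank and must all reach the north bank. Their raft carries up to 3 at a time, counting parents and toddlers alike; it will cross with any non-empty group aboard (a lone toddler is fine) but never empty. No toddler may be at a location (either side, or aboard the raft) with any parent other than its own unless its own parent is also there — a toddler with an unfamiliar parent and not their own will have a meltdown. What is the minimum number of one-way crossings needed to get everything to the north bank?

11

Counting alone: each trip to the north bank takes at most 3 across and each return brings at least 1 back, so after t trips out (and t−1 returns) at most 3t − (t−1) of the 10 are across; that first reaches 10 at t = 5, so at least 9 crossings are needed.
The safety rule pushes this higher. Following every safe sequence of crossings, the most of the 10 that can be at the north bank as the raft arrives there on crossing 9 is 9 — never all 10.
So no plan with fewer than 11 crossings exists, and this one achieves 11:
1. parent 4 and toddler 4 cross → the north bank.
2. parent 4 crosses ← the south bank.
3. toddler 2, toddler 3, and toddler 5 cross → the north bank.
4. toddler 4 crosses ← the south bank.
5. parent 2, parent 3, and parent 5 cross → the north bank.
6. parent 2 and toddler 2 cross ← the south bank.
7. parent 1, parent 2, and parent 4 cross → the north bank.
8. toddler 5 crosses ← the south bank.
9. toddler 2 and toddler 4 cross → the north bank.
10. toddler 4 crosses ← the south bank.
11. toddler 1, toddler 4, and toddler 5 cross → the north bank.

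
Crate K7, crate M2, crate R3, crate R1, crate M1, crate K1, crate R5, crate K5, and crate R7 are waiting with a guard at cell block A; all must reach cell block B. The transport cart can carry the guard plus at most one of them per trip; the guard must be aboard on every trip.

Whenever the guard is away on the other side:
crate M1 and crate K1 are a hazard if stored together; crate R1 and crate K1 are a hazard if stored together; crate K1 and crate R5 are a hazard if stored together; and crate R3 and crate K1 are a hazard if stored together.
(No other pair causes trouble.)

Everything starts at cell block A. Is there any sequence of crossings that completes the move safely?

Following every safe sequence of crossings from the start, the most of the 9 that can be at cell block B as the transport cart arrives there on crossings 1, 3, 5, 7, 9, 11 is 1, 2, 3, 4, 5, 6 respectively; the best ever achieved is 6 of 9.
From crossing 13 on, no configuration arises that was not already reachable earlier: only 176 distinct safe configurations (who is on which side, and where the transport cart is) can ever be reached, none of them has everyone across, and every continuation just revisits them. So no valid plan exists.

No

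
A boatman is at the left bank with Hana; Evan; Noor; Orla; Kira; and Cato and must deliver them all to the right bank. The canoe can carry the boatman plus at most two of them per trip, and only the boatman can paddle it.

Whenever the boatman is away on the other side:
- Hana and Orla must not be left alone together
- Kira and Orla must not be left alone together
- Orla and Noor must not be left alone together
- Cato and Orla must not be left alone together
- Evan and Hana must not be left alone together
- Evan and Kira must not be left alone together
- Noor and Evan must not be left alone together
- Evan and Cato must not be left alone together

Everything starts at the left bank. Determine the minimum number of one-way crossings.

Counting alone: the boatman can take at most 2 across per trip to the right bank, so moving all 6 needs at least 3 loaded trips out, with a return between consecutive ones — at least 5 crossings.
The safety rule pushes this higher. Following every safe sequence of crossings, the most of the 6 that can be at the right bank as the canoe arrives there on crossing 5 is 4 — never all 6.
So no plan with fewer than 7 crossings exists, and this one achieves 7:
1. Boatman goes to the right bank with Evan and Orla.
2. Boatman goes back to the left bank alone.
3. Boatman goes to the right bank with Hana and Noor.
4. Boatman goes back to the left bank with Evan and Orla.
5. Boatman goes to the right bank with Cato and Kira.
6. Boatman goes back to the left bank alone.
7. Boatman goes to the right bank with Evan and Orla.

7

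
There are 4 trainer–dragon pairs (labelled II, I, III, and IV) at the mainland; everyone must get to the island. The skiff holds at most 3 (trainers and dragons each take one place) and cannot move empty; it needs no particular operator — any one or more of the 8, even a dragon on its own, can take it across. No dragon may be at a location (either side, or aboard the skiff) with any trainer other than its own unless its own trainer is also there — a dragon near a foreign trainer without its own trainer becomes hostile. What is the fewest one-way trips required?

9

Counting alone: each trip to the island takes at most 3 across and each return brings at least 1 back, so after t trips out (and t−1 returns) at most 3t − (t−1) of the 8 are across; that first reaches 8 at t = 4, so at least 7 crossings are needed.
The safety rule pushes this higher. Following every safe sequence of crossings, the most of the 8 that can be at the island as the skiff arrives there on crossing 7 is 7 — never all 8.
So no plan with fewer than 9 crossings exists, and this one achieves 9:
1. dragon II and trainer II cross → the island.
2. trainer II crosses ← the mainland.
3. dragon I, trainer I, and trainer II cross → the island.
4. dragon II and trainer II cross ← the mainland.
5. trainer II, trainer III, and trainer IV cross → the island.
6. dragon I crosses ← the mainland.
7. dragon I and dragon II cross → the island.
8. dragon II crosses ← the mainland.
9. dragon II, dragon III, and dragon IV cross → the island.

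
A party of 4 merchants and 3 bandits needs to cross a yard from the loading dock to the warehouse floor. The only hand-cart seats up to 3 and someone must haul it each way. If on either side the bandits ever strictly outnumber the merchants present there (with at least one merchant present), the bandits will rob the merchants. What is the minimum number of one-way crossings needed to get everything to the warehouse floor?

5

Counting alone: each trip to the warehouse floor takes at most 3 across and each return brings at least 1 back, so after t trips out (and t−1 returns) at most 3t − (t−1) of the 7 are across; that first reaches 7 at t = 3, so at least 5 crossings are needed.
The plan below uses exactly 5 crossings, so it is optimal:
1. 3 bandits → the warehouse floor.  (the loading dock: 4M 0B; the warehouse floor: 0M 3B)
2. 1 bandit ← the loading dock.  (the loading dock: 4M 1B; the warehouse floor: 0M 2B)
3. 3 merchants → the warehouse floor.  (the loading dock: 1M 1B; the warehouse floor: 3M 2B)
4. 1 merchant ← the loading dock.  (the loading dock: 2M 1B; the warehouse floor: 2M 2B)
5. 2 merchants and 1 bandit → the warehouse floor.  (the loading dock: 0M 0B; the warehouse floor: 4M 3B)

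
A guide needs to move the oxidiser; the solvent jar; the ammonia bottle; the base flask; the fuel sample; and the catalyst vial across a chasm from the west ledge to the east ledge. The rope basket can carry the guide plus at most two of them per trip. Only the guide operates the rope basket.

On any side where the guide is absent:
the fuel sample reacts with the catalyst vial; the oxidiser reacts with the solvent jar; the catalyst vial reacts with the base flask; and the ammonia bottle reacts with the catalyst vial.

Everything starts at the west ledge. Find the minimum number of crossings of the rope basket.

Counting alone: the guide can take at most 2 across per trip to the east ledge, so moving all 6 needs at least 3 loaded trips out, with a return between consecutive ones — at least 5 crossings.
The safety rule pushes this higher. Following every safe sequence of crossings, the most of the 6 that can be at the east ledge as the rope basket arrives there on crossing 5 is 5 — never all 6.
So no plan with fewer than 7 crossings exists, and this one achieves 7:
1. Guide goes to the east ledge with the catalyst vial and the oxidiser.
2. Guide goes back to the west ledge alone.
3. Guide goes to the east ledge with the ammonia bottle.
4. Guide goes back to the west ledge with the catalyst vial.
5. Guide goes to the east ledge with the base flask and the fuel sample.
6. Guide goes back to the west ledge alone.
7. Guide goes to the east ledge with the catalyst vial and the solvent jar.

7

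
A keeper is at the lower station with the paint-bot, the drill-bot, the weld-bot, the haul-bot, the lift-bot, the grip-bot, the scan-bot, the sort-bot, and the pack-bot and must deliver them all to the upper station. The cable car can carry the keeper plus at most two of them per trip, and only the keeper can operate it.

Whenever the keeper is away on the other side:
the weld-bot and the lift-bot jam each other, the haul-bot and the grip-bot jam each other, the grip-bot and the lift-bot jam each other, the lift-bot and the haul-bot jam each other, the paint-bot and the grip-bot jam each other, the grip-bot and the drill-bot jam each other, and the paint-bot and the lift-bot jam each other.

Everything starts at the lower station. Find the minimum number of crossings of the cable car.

Counting alone: the keeper can take at most 2 across per trip to the upper station, so moving all 9 needs at least 5 loaded trips out, with a return between consecutive ones — at least 9 crossings.
The safety rule pushes this higher. Following every safe sequence of crossings, the most of the 9 that can be at the upper station as the cable car arrives there on crossings 9, 11, 13 is 6, 7, 8 respectively — never all 9.
So no plan with fewer than 15 crossings exists, and this one achieves 15:
1. Keeper goes to the upper station with the grip-bot and the lift-bot.
2. Keeper goes back to the lower station with the lift-bot.
3. Keeper goes to the upper station with the drill-bot and the lift-bot.
4. Keeper goes back to the lower station with the grip-bot.
5. Keeper goes to the upper station with the haul-bot and the paint-bot.
6. Keeper goes back to the lower station with the lift-bot.
7. Keeper goes to the upper station with the lift-bot and the weld-bot.
8. Keeper goes back to the lower station with the lift-bot.
9. Keeper goes to the upper station with the lift-bot and the scan-bot.
10. Keeper goes back to the lower station with the lift-bot.
11. Keeper goes to the upper station with the lift-bot and the sort-bot.
12. Keeper goes back to the lower station with the lift-bot.
13. Keeper goes to the upper station with the lift-bot and the pack-bot.
14. Keeper goes back to the lower station with the lift-bot.
15. Keeper goes to the upper station with the grip-bot and the lift-bot.

15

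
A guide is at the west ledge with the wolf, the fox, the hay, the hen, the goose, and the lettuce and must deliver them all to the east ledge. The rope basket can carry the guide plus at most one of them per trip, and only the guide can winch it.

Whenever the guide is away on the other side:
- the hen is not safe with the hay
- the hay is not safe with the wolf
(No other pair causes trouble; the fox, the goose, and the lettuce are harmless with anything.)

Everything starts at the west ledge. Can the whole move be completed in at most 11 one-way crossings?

No

Counting alone: the guide can take at most 1 across per trip to the east ledge, so moving all 6 needs at least 6 loaded trips out, with a return between consecutive ones — at least 11 crossings.
The safety rule pushes this higher. Following every safe sequence of crossings, the most of the 6 that can be at the east ledge as the rope basket arrives there on crossing 11 is 5 — never all 6.
So the move cannot be finished within 11 crossings. (The shortest complete plan takes 13:)
1. Guide goes to the east ledge with the hay.
2. Guide goes back to the west ledge alone.
3. Guide goes to the east ledge with the wolf.
4. Guide goes back to the west ledge with the hay.
5. Guide goes to the east ledge with the hen.
6. Guide goes back to the west ledge alone.
7. Guide goes to the east ledge with the fox.
8. Guide goes back to the west ledge alone.
9. Guide goes to the east ledge with the goose.
10. Guide goes back to the west ledge alone.
11. Guide goes to the east ledge with the lettuce.
12. Guide goes back to the west ledge alone.
13. Guide goes to the east ledge with the hay.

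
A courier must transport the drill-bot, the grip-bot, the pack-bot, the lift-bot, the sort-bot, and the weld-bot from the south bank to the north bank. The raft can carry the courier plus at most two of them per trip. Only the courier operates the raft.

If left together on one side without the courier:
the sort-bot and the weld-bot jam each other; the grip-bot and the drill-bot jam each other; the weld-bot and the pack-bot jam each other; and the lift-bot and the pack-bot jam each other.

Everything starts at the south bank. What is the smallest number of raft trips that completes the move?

Whatever the first load, the items left behind include a forbidden pair without the courier. No opening move is safe, so no plan exists.

impossible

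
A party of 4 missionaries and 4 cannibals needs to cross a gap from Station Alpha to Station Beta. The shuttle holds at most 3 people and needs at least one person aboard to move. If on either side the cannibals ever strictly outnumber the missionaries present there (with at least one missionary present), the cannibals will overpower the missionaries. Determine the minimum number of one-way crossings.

Counting alone: each trip to Station Beta takes at most 3 across and each return brings at least 1 back, so after t trips out (and t−1 returns) at most 3t − (t−1) of the 8 are across; that first reaches 8 at t = 4, so at least 7 crossings are needed.
The safety rule pushes this higher. Following every safe sequence of crossings, the most of the 8 that can be at Station Beta as the shuttle arrives there on crossing 7 is 7 — never all 8.
So no plan with fewer than 9 crossings exists, and this one achieves 9:
1. 2 cannibals → Station Beta.  (Station Alpha: 4M 2C; Station Beta: 0M 2C)
2. 1 cannibal ← Station Alpha.  (Station Alpha: 4M 3C; Station Beta: 0M 1C)
3. 3 cannibals → Station Beta.  (Station Alpha: 4M 0C; Station Beta: 0M 4C)
4. 1 cannibal ← Station Alpha.  (Station Alpha: 4M 1C; Station Beta: 0M 3C)
5. 3 missionaries → Station Beta.  (Station Alpha: 1M 1C; Station Beta: 3M 3C)
6. 1 missionary and 1 cannibal ← Station Alpha.  (Station Alpha: 2M 2C; Station Beta: 2M 2C)
7. 2 missionaries → Station Beta.  (Station Alpha: 0M 2C; Station Beta: 4M 2C)
8. 1 cannibal ← Station Alpha.  (Station Alpha: 0M 3C; Station Beta: 4M 1C)
9. 3 cannibals → Station Beta.  (Station Alpha: 0M 0C; Station Beta: 4M 4C)

9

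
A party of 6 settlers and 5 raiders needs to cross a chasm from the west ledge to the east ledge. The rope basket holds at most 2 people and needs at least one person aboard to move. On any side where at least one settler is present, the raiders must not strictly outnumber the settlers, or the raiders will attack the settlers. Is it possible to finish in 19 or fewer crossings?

Yes

Yes — this plan uses 19 crossings (≤ 19):
1. 2 raiders → the east ledge.  (the west ledge: 6S 3R; the east ledge: 0S 2R)
2. 1 raider ← the west ledge.  (the west ledge: 6S 4R; the east ledge: 0S 1R)
3. 2 raiders → the east ledge.  (the west ledge: 6S 2R; the east ledge: 0S 3R)
4. 1 raider ← the west ledge.  (the west ledge: 6S 3R; the east ledge: 0S 2R)
5. 2 settlers → the east ledge.  (the west ledge: 4S 3R; the east ledge: 2S 2R)
6. 1 raider ← the west ledge.  (the west ledge: 4S 4R; the east ledge: 2S 1R)
7. 1 settler and 1 raider → the east ledge.  (the west ledge: 3S 3R; the east ledge: 3S 2R)
8. 1 settler ← the west ledge.  (the west ledge: 4S 3R; the east ledge: 2S 2R)
9. 1 settler and 1 raider → the east ledge.  (the west ledge: 3S 2R; the east ledge: 3S 3R)
10. 1 raider ← the west ledge.  (the west ledge: 3S 3R; the east ledge: 3S 2R)
11. 1 settler and 1 raider → the east ledge.  (the west ledge: 2S 2R; the east ledge: 4S 3R)
12. 1 settler ← the west ledge.  (the west ledge: 3S 2R; the east ledge: 3S 3R)
13. 1 settler and 1 raider → the east ledge.  (the west ledge: 2S 1R; the east ledge: 4S 4R)
14. 1 raider ← the west ledge.  (the west ledge: 2S 2R; the east ledge: 4S 3R)
15. 1 settler and 1 raider → the east ledge.  (the west ledge: 1S 1R; the east ledge: 5S 4R)
16. 1 settler ← the west ledge.  (the west ledge: 2S 1R; the east ledge: 4S 4R)
17. 1 settler and 1 raider → the east ledge.  (the west ledge: 1S 0R; the east ledge: 5S 5R)
18. 1 raider ← the west ledge.  (the west ledge: 1S 1R; the east ledge: 5S 4R)
19. 1 settler and 1 raider → the east ledge.  (the west ledge: 0S 0R; the east ledge: 6S 5R)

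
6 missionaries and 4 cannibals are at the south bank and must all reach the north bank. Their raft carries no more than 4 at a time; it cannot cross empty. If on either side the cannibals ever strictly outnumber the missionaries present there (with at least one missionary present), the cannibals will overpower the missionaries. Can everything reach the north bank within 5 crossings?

Yes — this plan uses 5 crossings (≤ 5):
1. 4 cannibals → the north bank.  (the south bank: 6M 0C; the north bank: 0M 4C)
2. 1 cannibal ← the south bank.  (the south bank: 6M 1C; the north bank: 0M 3C)
3. 4 missionaries → the north bank.  (the south bank: 2M 1C; the north bank: 4M 3C)
4. 1 cannibal ← the south bank.  (the south bank: 2M 2C; the north bank: 4M 2C)
5. 2 missionaries and 2 cannibals → the north bank.  (the south bank: 0M 0C; the north bank: 6M 4C)

Yes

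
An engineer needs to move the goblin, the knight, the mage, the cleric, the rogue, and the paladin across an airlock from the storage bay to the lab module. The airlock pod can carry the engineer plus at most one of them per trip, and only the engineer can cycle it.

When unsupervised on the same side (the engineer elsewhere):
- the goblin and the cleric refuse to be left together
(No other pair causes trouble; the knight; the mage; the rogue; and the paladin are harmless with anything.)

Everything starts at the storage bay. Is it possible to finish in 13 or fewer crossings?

Yes — this plan uses 11 crossings (≤ 13):
1. Engineer goes to the lab module with the goblin.  [the storage bay: the cleric, the knight, the mage, the paladin, the rogue | the lab module: the goblin]
2. Engineer goes back to the storage bay alone.  [the storage bay: the cleric, the knight, the mage, the paladin, the rogue | the lab module: the goblin]
3. Engineer goes to the lab module with the knight.  [the storage bay: the cleric, the mage, the paladin, the rogue | the lab module: the goblin, the knight]
4. Engineer goes back to the storage bay alone.  [the storage bay: the cleric, the mage, the paladin, the rogue | the lab module: the goblin, the knight]
5. Engineer goes to the lab module with the mage.  [the storage bay: the cleric, the paladin, the rogue | the lab module: the goblin, the knight, the mage]
6. Engineer goes back to the storage bay alone.  [the storage bay: the cleric, the paladin, the rogue | the lab module: the goblin, the knight, the mage]
7. Engineer goes to the lab module with the rogue.  [the storage bay: the cleric, the paladin | the lab module: the goblin, the knight, the mage, the rogue]
8. Engineer goes back to the storage bay alone.  [the storage bay: the cleric, the paladin | the lab module: the goblin, the knight, the mage, the rogue]
9. Engineer goes to the lab module with the paladin.  [the storage bay: the cleric | the lab module: the goblin, the knight, the mage, the paladin, the rogue]
10. Engineer goes back to the storage bay alone.  [the storage bay: the cleric | the lab module: the goblin, the knight, the mage, the paladin, the rogue]
11. Engineer goes to the lab module with the cleric.  [the storage bay: — | the lab module: the cleric, the goblin, the knight, the mage, the paladin, the rogue]

Yes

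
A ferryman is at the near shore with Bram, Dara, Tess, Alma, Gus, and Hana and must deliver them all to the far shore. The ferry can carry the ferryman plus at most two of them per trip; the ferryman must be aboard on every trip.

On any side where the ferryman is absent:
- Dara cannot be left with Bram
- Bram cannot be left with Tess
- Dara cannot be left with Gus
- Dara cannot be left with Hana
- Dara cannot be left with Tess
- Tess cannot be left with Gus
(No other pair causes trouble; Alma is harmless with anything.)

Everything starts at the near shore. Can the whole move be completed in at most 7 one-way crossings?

Counting alone: the ferryman can take at most 2 across per trip to the far shore, so moving all 6 needs at least 3 loaded trips out, with a return between consecutive ones — at least 5 crossings.
The safety rule pushes this higher. Following every safe sequence of crossings, the most of the 6 that can be at the far shore as the ferry arrives there on crossings 5, 7 is 4, 5 respectively — never all 6.
So the move cannot be finished within 7 crossings. (The shortest complete plan takes 9:)
1. Ferryman goes to the far shore with Dara and Tess.
2. Ferryman goes back to the near shore with Dara.
3. Ferryman goes to the far shore with Alma and Dara.
4. Ferryman goes back to the near shore with Dara.
5. Ferryman goes to the far shore with Dara and Hana.
6. Ferryman goes back to the near shore with Dara.
7. Ferryman goes to the far shore with Bram and Gus.
8. Ferryman goes back to the near shore with Tess.
9. Ferryman goes to the far shore with Dara and Tess.

No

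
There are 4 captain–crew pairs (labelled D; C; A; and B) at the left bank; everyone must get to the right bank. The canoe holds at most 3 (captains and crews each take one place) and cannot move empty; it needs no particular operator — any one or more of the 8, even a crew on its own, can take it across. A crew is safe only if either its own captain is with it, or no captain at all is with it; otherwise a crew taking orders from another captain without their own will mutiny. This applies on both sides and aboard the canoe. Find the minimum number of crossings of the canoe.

9

Counting alone: each trip to the right bank takes at most 3 across and each return brings at least 1 back, so after t trips out (and t−1 returns) at most 3t − (t−1) of the 8 are across; that first reaches 8 at t = 4, so at least 7 crossings are needed.
The safety rule pushes this higher. Following every safe sequence of crossings, the most of the 8 that can be at the right bank as the canoe arrives there on crossing 7 is 7 — never all 8.
So no plan with fewer than 9 crossings exists, and this one achieves 9:
1. captain D and crew D cross → the right bank.
2. captain D crosses ← the left bank.
3. captain C, captain D, and crew C cross → the right bank.
4. captain D and crew D cross ← the left bank.
5. captain A, captain B, and captain D cross → the right bank.
6. crew C crosses ← the left bank.
7. crew C and crew D cross → the right bank.
8. crew D crosses ← the left bank.
9. crew A, crew B, and crew D cross → the right bank.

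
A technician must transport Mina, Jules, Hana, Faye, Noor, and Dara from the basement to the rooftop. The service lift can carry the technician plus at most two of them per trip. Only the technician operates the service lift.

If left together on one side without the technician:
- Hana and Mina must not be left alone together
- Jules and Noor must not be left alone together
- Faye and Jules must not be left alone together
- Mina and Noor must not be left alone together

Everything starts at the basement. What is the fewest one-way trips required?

7

Counting alone: the technician can take at most 2 across per trip to the rooftop, so moving all 6 needs at least 3 loaded trips out, with a return between consecutive ones — at least 5 crossings.
The safety rule pushes this higher. Following every safe sequence of crossings, the most of the 6 that can be at the rooftop as the service lift arrives there on crossing 5 is 5 — never all 6.
So no plan with fewer than 7 crossings exists, and this one achieves 7:
1. Technician goes to the rooftop with Jules and Mina.  [the basement: Dara, Faye, Hana, Noor | the rooftop: Jules, Mina]
2. Technician goes back to the basement alone.  [the basement: Dara, Faye, Hana, Noor | the rooftop: Jules, Mina]
3. Technician goes to the rooftop with Faye and Hana.  [the basement: Dara, Noor | the rooftop: Faye, Hana, Jules, Mina]
4. Technician goes back to the basement with Jules and Mina.  [the basement: Dara, Jules, Mina, Noor | the rooftop: Faye, Hana]
5. Technician goes to the rooftop with Dara and Noor.  [the basement: Jules, Mina | the rooftop: Dara, Faye, Hana, Noor]
6. Technician goes back to the basement alone.  [the basement: Jules, Mina | the rooftop: Dara, Faye, Hana, Noor]
7. Technician goes to the rooftop with Jules and Mina.  [the basement: — | the rooftop: Dara, Faye, Hana, Jules, Mina, Noor]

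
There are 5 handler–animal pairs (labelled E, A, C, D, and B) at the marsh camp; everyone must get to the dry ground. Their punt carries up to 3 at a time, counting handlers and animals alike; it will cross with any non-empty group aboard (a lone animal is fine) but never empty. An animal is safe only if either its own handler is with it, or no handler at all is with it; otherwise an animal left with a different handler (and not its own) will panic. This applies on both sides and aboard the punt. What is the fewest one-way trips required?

11

Counting alone: each trip to the dry ground takes at most 3 across and each return brings at least 1 back, so after t trips out (and t−1 returns) at most 3t − (t−1) of the 10 are across; that first reaches 10 at t = 5, so at least 9 crossings are needed.
The safety rule pushes this higher. Following every safe sequence of crossings, the most of the 10 that can be at the dry ground as the punt arrives there on crossing 9 is 9 — never all 10.
So no plan with fewer than 11 crossings exists, and this one achieves 11:
1. animal E and handler E cross → the dry ground.
2. handler E crosses ← the marsh camp.
3. animal A, animal C, and animal D cross → the dry ground.
4. animal E crosses ← the marsh camp.
5. handler A, handler C, and handler D cross → the dry ground.
6. animal A and handler A cross ← the marsh camp.
7. handler A, handler B, and handler E cross → the dry ground.
8. animal C crosses ← the marsh camp.
9. animal A and animal E cross → the dry ground.
10. animal E crosses ← the marsh camp.
11. animal B, animal C, and animal E cross → the dry ground.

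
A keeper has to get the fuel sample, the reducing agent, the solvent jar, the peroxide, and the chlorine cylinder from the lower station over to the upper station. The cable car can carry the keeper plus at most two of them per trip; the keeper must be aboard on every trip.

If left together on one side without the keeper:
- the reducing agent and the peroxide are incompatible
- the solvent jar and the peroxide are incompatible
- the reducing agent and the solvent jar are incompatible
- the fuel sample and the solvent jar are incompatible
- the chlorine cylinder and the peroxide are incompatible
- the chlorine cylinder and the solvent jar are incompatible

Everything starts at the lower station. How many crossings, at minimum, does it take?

Counting alone: the keeper can take at most 2 across per trip to the upper station, so moving all 5 needs at least 3 loaded trips out, with a return between consecutive ones — at least 5 crossings.
The safety rule pushes this higher. Following every safe sequence of crossings, the most of the 5 that can be at the upper station as the cable car arrives there on crossing 5 is 4 — never all 5.
So no plan with fewer than 7 crossings exists, and this one achieves 7:
1. Keeper goes to the upper station with the peroxide and the solvent jar.  [the lower station: the chlorine cylinder, the fuel sample, the reducing agent | the upper station: the peroxide, the solvent jar]
2. Keeper goes back to the lower station with the solvent jar.  [the lower station: the chlorine cylinder, the fuel sample, the reducing agent, the solvent jar | the upper station: the peroxide]
3. Keeper goes to the upper station with the fuel sample and the solvent jar.  [the lower station: the chlorine cylinder, the reducing agent | the upper station: the fuel sample, the peroxide, the solvent jar]
4. Keeper goes back to the lower station with the solvent jar.  [the lower station: the chlorine cylinder, the reducing agent, the solvent jar | the upper station: the fuel sample, the peroxide]
5. Keeper goes to the upper station with the chlorine cylinder and the reducing agent.  [the lower station: the solvent jar | the upper station: the chlorine cylinder, the fuel sample, the peroxide, the reducing agent]
6. Keeper goes back to the lower station with the peroxide.  [the lower station: the peroxide, the solvent jar | the upper station: the chlorine cylinder, the fuel sample, the reducing agent]
7. Keeper goes to the upper station with the peroxide and the solvent jar.  [the lower station: — | the upper station: the chlorine cylinder, the fuel sample, the peroxide, the reducing agent, the solvent jar]

7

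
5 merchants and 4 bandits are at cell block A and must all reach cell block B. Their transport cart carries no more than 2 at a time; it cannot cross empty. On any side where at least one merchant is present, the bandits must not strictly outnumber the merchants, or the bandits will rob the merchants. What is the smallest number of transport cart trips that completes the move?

Counting alone: each trip to cell block B takes at most 2 across and each return brings at least 1 back, so after t trips out (and t−1 returns) at most 2t − (t−1) of the 9 are across; that first reaches 9 at t = 8, so at least 15 crossings are needed.
The plan below uses exactly 15 crossings, so it is optimal:
1. 2 bandits → cell block B.  (cell block A: 5M 2B; cell block B: 0M 2B)
2. 1 bandit ← cell block A.  (cell block A: 5M 3B; cell block B: 0M 1B)
3. 2 bandits → cell block B.  (cell block A: 5M 1B; cell block B: 0M 3B)
4. 1 bandit ← cell block A.  (cell block A: 5M 2B; cell block B: 0M 2B)
5. 2 merchants → cell block B.  (cell block A: 3M 2B; cell block B: 2M 2B)
6. 1 bandit ← cell block A.  (cell block A: 3M 3B; cell block B: 2M 1B)
7. 1 merchant and 1 bandit → cell block B.  (cell block A: 2M 2B; cell block B: 3M 2B)
8. 1 merchant ← cell block A.  (cell block A: 3M 2B; cell block B: 2M 2B)
9. 1 merchant and 1 bandit → cell block B.  (cell block A: 2M 1B; cell block B: 3M 3B)
10. 1 bandit ← cell block A.  (cell block A: 2M 2B; cell block B: 3M 2B)
11. 1 merchant and 1 bandit → cell block B.  (cell block A: 1M 1B; cell block B: 4M 3B)
12. 1 merchant ← cell block A.  (cell block A: 2M 1B; cell block B: 3M 3B)
13. 1 merchant and 1 bandit → cell block B.  (cell block A: 1M 0B; cell block B: 4M 4B)
14. 1 bandit ← cell block A.  (cell block A: 1M 1B; cell block B: 4M 3B)
15. 1 merchant and 1 bandit → cell block B.  (cell block A: 0M 0B; cell block B: 5M 4B)

15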